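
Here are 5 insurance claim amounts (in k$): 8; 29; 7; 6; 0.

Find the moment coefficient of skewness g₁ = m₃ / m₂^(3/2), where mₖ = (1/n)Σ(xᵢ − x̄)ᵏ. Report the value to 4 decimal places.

1.1874

x̄ = (8 + 29 + 7 + 6 + 0) / 5 = 10.0000
deviations (xᵢ − x̄): -2.0000, 19.0000, -3.0000, -4.0000, -10.0000
Σ(xᵢ − x̄)² = 490.0000 ⇒ m₂ = 490.0000/5 = 98.00000
Σ(xᵢ − x̄)³ = 5760.0000 ⇒ m₃ = 5760.0000/5 = 1152.00000
m₂^(3/2) = 98.00000^(1.5) = 970.15050
g₁ = m₃ / m₂^(3/2) = 1152.00000 / 970.15050 ≈ 1.1874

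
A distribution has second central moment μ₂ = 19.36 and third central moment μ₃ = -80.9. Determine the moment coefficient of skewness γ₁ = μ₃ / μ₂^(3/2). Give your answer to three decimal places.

σ = √μ₂ = √19.36 = 4.40000
σ³ = μ₂^(3/2) = 85.18400
γ₁ = μ₃/σ³ = -80.9 / 85.18400 ≈ -0.950

-0.950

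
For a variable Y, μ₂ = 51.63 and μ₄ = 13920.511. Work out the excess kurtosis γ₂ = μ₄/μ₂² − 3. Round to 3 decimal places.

μ₂² = 51.63² = 2665.65690
μ₄/μ₂² = 13920.511 / 2665.65690 = 5.22217
γ₂ = 5.22217 − 3 ≈ 2.222

2.222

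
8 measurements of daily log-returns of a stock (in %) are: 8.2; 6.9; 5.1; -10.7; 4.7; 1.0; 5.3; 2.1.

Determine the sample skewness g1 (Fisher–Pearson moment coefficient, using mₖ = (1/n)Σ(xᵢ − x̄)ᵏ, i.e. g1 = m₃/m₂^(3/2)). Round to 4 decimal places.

-1.6195

x̄ = (8.2 + 6.9 + 5.1 - 10.7 + 4.7 + 1.0 + 5.3 + 2.1) / 8 = 2.8250
deviations (xᵢ − x̄): 5.3750, 4.0750, 2.2750, -13.5250, 1.8750, -1.8250, 2.4750, -0.7250
Σ(xᵢ − x̄)² = 247.0950 ⇒ m₂ = 247.0950/8 = 30.88687
Σ(xᵢ − x̄)³ = -2224.0462 ⇒ m₃ = -2224.0462/8 = -278.00578
m₂^(3/2) = 30.88687^(1.5) = 171.65678
g1 = m₃ / m₂^(3/2) = -278.00578 / 171.65678 ≈ -1.6195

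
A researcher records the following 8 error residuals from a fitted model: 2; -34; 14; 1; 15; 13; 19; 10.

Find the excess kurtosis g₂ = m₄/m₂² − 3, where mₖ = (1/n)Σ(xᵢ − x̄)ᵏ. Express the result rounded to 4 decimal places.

x̄ = 5.0000
Σ(xᵢ − x̄)² = 2012.0000 ⇒ m₂ = 251.50000
Σ(xᵢ − x̄)⁴ = 2373476.0000 ⇒ m₄ = 296684.50000
m₂² = 63252.25000
g₂ = m₄/m₂² − 3 = 4.69050 − 3 ≈ 1.6905

1.6905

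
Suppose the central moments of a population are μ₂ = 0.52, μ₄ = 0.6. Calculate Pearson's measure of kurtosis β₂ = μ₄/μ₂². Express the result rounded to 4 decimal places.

2.2189

μ₂² = 0.52² = 0.27040
μ₄/μ₂² = 0.6 / 0.27040 = 2.21893
β₂ ≈ 2.2189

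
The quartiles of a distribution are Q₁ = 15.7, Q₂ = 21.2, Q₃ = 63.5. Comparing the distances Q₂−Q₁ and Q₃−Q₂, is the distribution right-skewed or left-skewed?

Q₂ − Q₁ = 5.5;  Q₃ − Q₂ = 42.3
Q₃ − Q₂ > Q₂ − Q₁ ⇒ the upper half is more spread out ⇒ right-skewed.

right-skewed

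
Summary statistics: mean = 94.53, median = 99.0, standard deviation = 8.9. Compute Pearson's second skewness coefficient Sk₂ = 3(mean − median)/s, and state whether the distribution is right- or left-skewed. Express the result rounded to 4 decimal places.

-1.5067, left-skewed

Sk₂ = 3(94.53 − 99.0) / 8.9 = 3 × -4.4700 / 8.9
    = -13.4100 / 8.9 ≈ -1.5067
Sk₂ < 0 ⇒ mean < median ⇒ left-skewed (negative skew).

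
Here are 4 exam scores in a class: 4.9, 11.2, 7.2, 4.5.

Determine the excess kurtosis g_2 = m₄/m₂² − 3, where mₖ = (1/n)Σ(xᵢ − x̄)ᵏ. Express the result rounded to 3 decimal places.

x̄ = 6.9500
Σ(xᵢ − x̄)² = 28.3300 ⇒ m₂ = 7.08250
Σ(xᵢ − x̄)⁴ = 379.9488 ⇒ m₄ = 94.98721
m₂² = 50.16181
g_2 = m₄/m₂² − 3 = 1.89362 − 3 ≈ -1.106

-1.106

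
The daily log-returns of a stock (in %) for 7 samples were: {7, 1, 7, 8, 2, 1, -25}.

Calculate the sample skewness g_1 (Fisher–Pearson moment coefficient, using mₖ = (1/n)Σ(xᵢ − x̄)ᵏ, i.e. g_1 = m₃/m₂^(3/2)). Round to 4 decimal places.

-1.7488

x̄ = (7 + 1 + 7 + 8 + 2 + 1 - 25) / 7 = 0.1429
deviations (xᵢ − x̄): 6.8571, 0.8571, 6.8571, 7.8571, 1.8571, 0.8571, -25.1429
Σ(xᵢ − x̄)² = 792.8571 ⇒ m₂ = 792.8571/7 = 113.26531
Σ(xᵢ − x̄)³ = -14756.8163 ⇒ m₃ = -14756.8163/7 = -2108.11662
m₂^(3/2) = 113.26531^(1.5) = 1205.43932
g_1 = m₃ / m₂^(3/2) = -2108.11662 / 1205.43932 ≈ -1.7488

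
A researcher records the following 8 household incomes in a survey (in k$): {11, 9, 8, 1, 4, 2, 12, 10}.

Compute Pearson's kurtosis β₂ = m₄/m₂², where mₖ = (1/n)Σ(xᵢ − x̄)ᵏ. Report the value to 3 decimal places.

x̄ = 7.1250
Σ(xᵢ − x̄)² = 124.8750 ⇒ m₂ = 15.60938
Σ(xᵢ − x̄)⁴ = 3064.2129 ⇒ m₄ = 383.02661
m₂² = 243.65259
β₂ = m₄/m₂² = 383.02661 / 243.65259 ≈ 1.572

1.572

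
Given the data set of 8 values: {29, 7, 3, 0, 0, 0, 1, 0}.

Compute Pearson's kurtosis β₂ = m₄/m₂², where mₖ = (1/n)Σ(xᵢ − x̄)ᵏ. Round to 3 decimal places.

x̄ = 5.0000
Σ(xᵢ − x̄)² = 700.0000 ⇒ m₂ = 87.50000
Σ(xᵢ − x̄)⁴ = 334564.0000 ⇒ m₄ = 41820.50000
m₂² = 7656.25000
β₂ = m₄/m₂² = 41820.50000 / 7656.25000 ≈ 5.462

5.462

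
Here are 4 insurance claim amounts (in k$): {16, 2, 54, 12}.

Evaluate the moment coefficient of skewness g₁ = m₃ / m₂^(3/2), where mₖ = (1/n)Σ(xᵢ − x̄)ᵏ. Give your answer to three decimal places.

0.920

x̄ = (16 + 2 + 54 + 12) / 4 = 21.0000
deviations (xᵢ − x̄): -5.0000, -19.0000, 33.0000, -9.0000
Σ(xᵢ − x̄)² = 1556.0000 ⇒ m₂ = 1556.0000/4 = 389.00000
Σ(xᵢ − x̄)³ = 28224.0000 ⇒ m₃ = 28224.0000/4 = 7056.00000
m₂^(3/2) = 389.00000^(1.5) = 7672.27926
g₁ = m₃ / m₂^(3/2) = 7056.00000 / 7672.27926 ≈ 0.920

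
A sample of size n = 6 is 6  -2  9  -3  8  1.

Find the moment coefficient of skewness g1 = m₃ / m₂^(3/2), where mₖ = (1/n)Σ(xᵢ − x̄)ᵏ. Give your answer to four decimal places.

-0.0758

x̄ = (6 - 2 + 9 - 3 + 8 + 1) / 6 = 3.1667
deviations (xᵢ − x̄): 2.8333, -5.1667, 5.8333, -6.1667, 4.8333, -2.1667
Σ(xᵢ − x̄)² = 134.8333 ⇒ m₂ = 134.8333/6 = 22.47222
Σ(xᵢ − x̄)³ = -48.4444 ⇒ m₃ = -48.4444/6 = -8.07407
m₂^(3/2) = 22.47222^(1.5) = 106.52929
g1 = m₃ / m₂^(3/2) = -8.07407 / 106.52929 ≈ -0.0758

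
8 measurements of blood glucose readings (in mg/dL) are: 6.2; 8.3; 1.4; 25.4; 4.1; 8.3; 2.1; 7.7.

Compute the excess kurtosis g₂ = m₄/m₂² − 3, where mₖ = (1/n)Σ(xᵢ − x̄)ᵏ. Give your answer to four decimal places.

x̄ = 7.9375
Σ(xᵢ − x̄)² = 399.8187 ⇒ m₂ = 49.97734
Σ(xᵢ − x̄)⁴ = 96201.5707 ⇒ m₄ = 12025.19633
m₂² = 2497.73489
g₂ = m₄/m₂² − 3 = 4.81444 − 3 ≈ 1.8144

1.8144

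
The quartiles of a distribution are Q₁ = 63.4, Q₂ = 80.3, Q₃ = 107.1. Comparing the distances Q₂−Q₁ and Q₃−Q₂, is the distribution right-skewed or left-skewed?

Q₂ − Q₁ = 16.9;  Q₃ − Q₂ = 26.8
Q₃ − Q₂ > Q₂ − Q₁ ⇒ the upper half is more spread out ⇒ right-skewed.

right-skewed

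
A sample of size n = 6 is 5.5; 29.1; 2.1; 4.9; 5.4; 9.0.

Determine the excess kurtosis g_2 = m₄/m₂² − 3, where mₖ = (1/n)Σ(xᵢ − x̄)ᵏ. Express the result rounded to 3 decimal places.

x̄ = 9.3333
Σ(xᵢ − x̄)² = 492.9733 ⇒ m₂ = 82.16222
Σ(xᵢ − x̄)⁴ = 156242.0768 ⇒ m₄ = 26040.34614
m₂² = 6750.63076
g_2 = m₄/m₂² − 3 = 3.85747 − 3 ≈ 0.857

0.857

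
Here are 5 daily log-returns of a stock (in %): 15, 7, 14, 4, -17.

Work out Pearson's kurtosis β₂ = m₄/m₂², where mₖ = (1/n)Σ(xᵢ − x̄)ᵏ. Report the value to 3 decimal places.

2.649

x̄ = 4.6000
Σ(xᵢ − x̄)² = 669.2000 ⇒ m₂ = 133.84000
Σ(xᵢ − x̄)⁴ = 237217.6160 ⇒ m₄ = 47443.52320
m₂² = 17913.14560
β₂ = m₄/m₂² = 47443.52320 / 17913.14560 ≈ 2.649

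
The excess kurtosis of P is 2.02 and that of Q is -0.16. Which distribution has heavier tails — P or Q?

P

Higher excess kurtosis ⇒ heavier tails relative to the normal distribution.
2.02 vs -0.16: the larger is 2.02, so P has heavier tails. (P is leptokurtic — heavier-than-normal tails; the other is platykurtic.)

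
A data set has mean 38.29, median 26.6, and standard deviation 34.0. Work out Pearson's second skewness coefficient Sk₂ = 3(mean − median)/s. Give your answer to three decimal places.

Sk₂ = 3(38.29 − 26.6) / 34.0 = 3 × 11.6900 / 34.0
    = 35.0700 / 34.0 ≈ 1.031

1.031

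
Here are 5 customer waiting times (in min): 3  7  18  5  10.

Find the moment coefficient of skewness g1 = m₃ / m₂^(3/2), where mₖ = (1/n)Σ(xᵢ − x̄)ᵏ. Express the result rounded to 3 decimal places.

x̄ = (3 + 7 + 18 + 5 + 10) / 5 = 8.6000
deviations (xᵢ − x̄): -5.6000, -1.6000, 9.4000, -3.6000, 1.4000
Σ(xᵢ − x̄)² = 137.2000 ⇒ m₂ = 137.2000/5 = 27.44000
Σ(xᵢ − x̄)³ = 606.9600 ⇒ m₃ = 606.9600/5 = 121.39200
m₂^(3/2) = 27.44000^(1.5) = 143.73951
g1 = m₃ / m₂^(3/2) = 121.39200 / 143.73951 ≈ 0.845

0.845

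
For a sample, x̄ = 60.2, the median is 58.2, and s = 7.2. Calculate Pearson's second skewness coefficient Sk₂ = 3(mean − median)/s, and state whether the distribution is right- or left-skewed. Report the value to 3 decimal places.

0.833, right-skewed

Sk₂ = 3(60.2 − 58.2) / 7.2 = 3 × 2.0000 / 7.2
    = 6.0000 / 7.2 ≈ 0.833
Sk₂ > 0 ⇒ mean > median ⇒ right-skewed (positive skew).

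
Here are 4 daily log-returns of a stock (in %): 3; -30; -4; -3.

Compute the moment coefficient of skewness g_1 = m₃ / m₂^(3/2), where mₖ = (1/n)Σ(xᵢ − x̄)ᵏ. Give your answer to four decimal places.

-0.9963

x̄ = (3 - 30 - 4 - 3) / 4 = -8.5000
deviations (xᵢ − x̄): 11.5000, -21.5000, 4.5000, 5.5000
Σ(xᵢ − x̄)² = 645.0000 ⇒ m₂ = 645.0000/4 = 161.25000
Σ(xᵢ − x̄)³ = -8160.0000 ⇒ m₃ = -8160.0000/4 = -2040.00000
m₂^(3/2) = 161.25000^(1.5) = 2047.62105
g_1 = m₃ / m₂^(3/2) = -2040.00000 / 2047.62105 ≈ -0.9963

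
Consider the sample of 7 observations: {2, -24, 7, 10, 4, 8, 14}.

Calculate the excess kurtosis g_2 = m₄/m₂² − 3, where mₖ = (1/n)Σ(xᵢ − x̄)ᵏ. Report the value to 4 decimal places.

x̄ = 3.0000
Σ(xᵢ − x̄)² = 942.0000 ⇒ m₂ = 134.57143
Σ(xᵢ − x̄)⁴ = 549366.0000 ⇒ m₄ = 78480.85714
m₂² = 18109.46939
g_2 = m₄/m₂² − 3 = 4.33369 − 3 ≈ 1.3337

1.3337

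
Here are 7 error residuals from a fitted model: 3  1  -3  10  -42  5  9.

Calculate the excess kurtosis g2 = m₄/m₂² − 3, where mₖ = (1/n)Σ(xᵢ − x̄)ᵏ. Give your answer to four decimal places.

1.6075

x̄ = -2.4286
Σ(xᵢ − x̄)² = 1947.7143 ⇒ m₂ = 278.24490
Σ(xᵢ − x̄)⁴ = 2497008.7405 ⇒ m₄ = 356715.53436
m₂² = 77420.22324
g2 = m₄/m₂² − 3 = 4.60752 − 3 ≈ 1.6075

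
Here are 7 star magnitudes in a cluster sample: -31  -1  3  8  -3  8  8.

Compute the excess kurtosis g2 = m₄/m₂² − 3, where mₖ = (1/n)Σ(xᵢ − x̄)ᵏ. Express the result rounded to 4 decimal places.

x̄ = -1.1429
Σ(xᵢ − x̄)² = 1162.8571 ⇒ m₂ = 166.12245
Σ(xᵢ − x̄)⁴ = 815950.5423 ⇒ m₄ = 116564.36318
m₂² = 27596.66805
g2 = m₄/m₂² − 3 = 4.22386 − 3 ≈ 1.2239

1.2239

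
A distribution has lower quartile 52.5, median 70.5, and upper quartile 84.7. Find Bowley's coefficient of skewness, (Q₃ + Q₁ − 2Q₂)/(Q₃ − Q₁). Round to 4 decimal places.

-0.1180

numerator: Q₃ + Q₁ − 2Q₂ = 84.7 + 52.5 − 2×70.5 = -3.8000
denominator: Q₃ − Q₁ = 84.7 − 52.5 = 32.2000
Bowley skewness = -3.8000 / 32.2000 ≈ -0.1180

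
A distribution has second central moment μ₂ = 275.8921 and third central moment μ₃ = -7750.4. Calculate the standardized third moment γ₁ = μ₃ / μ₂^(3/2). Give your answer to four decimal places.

σ = √μ₂ = √275.8921 = 16.61000
σ³ = μ₂^(3/2) = 4582.56778
γ₁ = μ₃/σ³ = -7750.4 / 4582.56778 ≈ -1.6913

-1.6913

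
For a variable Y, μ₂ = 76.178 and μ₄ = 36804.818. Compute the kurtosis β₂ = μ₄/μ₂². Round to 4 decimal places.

6.3423

μ₂² = 76.178² = 5803.08768
μ₄/μ₂² = 36804.818 / 5803.08768 = 6.34228
β₂ ≈ 6.3423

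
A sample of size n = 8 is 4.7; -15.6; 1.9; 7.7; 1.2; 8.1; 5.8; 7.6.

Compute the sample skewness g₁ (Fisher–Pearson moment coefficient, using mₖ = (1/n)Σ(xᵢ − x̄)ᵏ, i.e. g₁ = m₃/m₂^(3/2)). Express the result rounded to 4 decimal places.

x̄ = (4.7 - 15.6 + 1.9 + 7.7 + 1.2 + 8.1 + 5.8 + 7.6) / 8 = 2.6750
deviations (xᵢ − x̄): 2.0250, -18.2750, -0.7750, 5.0250, -1.4750, 5.4250, 3.1250, 4.9250
Σ(xᵢ − x̄)² = 429.5550 ⇒ m₂ = 429.5550/8 = 53.69437
Σ(xᵢ − x̄)³ = -5662.2532 ⇒ m₃ = -5662.2532/8 = -707.78166
m₂^(3/2) = 53.69437^(1.5) = 393.45330
g₁ = m₃ / m₂^(3/2) = -707.78166 / 393.45330 ≈ -1.7989

-1.7989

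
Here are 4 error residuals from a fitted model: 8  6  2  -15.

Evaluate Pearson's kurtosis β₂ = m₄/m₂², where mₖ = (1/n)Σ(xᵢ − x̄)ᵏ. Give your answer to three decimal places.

2.176

x̄ = 0.2500
Σ(xᵢ − x̄)² = 328.7500 ⇒ m₂ = 82.18750
Σ(xᵢ − x̄)⁴ = 58795.3281 ⇒ m₄ = 14698.83203
m₂² = 6754.78516
β₂ = m₄/m₂² = 14698.83203 / 6754.78516 ≈ 2.176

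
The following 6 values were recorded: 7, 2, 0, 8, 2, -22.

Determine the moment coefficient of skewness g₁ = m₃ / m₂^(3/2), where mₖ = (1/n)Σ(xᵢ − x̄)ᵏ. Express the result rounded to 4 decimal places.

x̄ = (7 + 2 + 0 + 8 + 2 - 22) / 6 = -0.5000
deviations (xᵢ − x̄): 7.5000, 2.5000, 0.5000, 8.5000, 2.5000, -21.5000
Σ(xᵢ − x̄)² = 603.5000 ⇒ m₂ = 603.5000/6 = 100.58333
Σ(xᵢ − x̄)³ = -8871.0000 ⇒ m₃ = -8871.0000/6 = -1478.50000
m₂^(3/2) = 100.58333^(1.5) = 1008.76275
g₁ = m₃ / m₂^(3/2) = -1478.50000 / 1008.76275 ≈ -1.4657

-1.4657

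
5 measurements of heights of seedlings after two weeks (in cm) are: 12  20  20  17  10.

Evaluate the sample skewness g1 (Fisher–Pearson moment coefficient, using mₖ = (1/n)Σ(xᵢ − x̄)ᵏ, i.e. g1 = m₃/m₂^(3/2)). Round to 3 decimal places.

x̄ = (12 + 20 + 20 + 17 + 10) / 5 = 15.8000
deviations (xᵢ − x̄): -3.8000, 4.2000, 4.2000, 1.2000, -5.8000
Σ(xᵢ − x̄)² = 84.8000 ⇒ m₂ = 84.8000/5 = 16.96000
Σ(xᵢ − x̄)³ = -100.0800 ⇒ m₃ = -100.0800/5 = -20.01600
m₂^(3/2) = 16.96000^(1.5) = 69.84555
g1 = m₃ / m₂^(3/2) = -20.01600 / 69.84555 ≈ -0.287

-0.287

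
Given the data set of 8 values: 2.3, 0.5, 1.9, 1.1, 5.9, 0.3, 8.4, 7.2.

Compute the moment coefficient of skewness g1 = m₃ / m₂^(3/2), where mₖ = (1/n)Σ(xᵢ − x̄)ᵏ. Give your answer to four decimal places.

x̄ = (2.3 + 0.5 + 1.9 + 1.1 + 5.9 + 0.3 + 8.4 + 7.2) / 8 = 3.4500
deviations (xᵢ − x̄): -1.1500, -2.9500, -1.5500, -2.3500, 2.4500, -3.1500, 4.9500, 3.7500
Σ(xᵢ − x̄)² = 72.4400 ⇒ m₂ = 72.4400/8 = 9.05500
Σ(xᵢ − x̄)³ = 113.5770 ⇒ m₃ = 113.5770/8 = 14.19713
m₂^(3/2) = 9.05500^(1.5) = 27.24788
g1 = m₃ / m₂^(3/2) = 14.19713 / 27.24788 ≈ 0.5210

0.5210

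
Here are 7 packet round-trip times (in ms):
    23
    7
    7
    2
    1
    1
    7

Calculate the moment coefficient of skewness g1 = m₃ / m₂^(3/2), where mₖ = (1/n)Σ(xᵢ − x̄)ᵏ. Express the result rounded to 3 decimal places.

1.473

x̄ = (23 + 7 + 7 + 2 + 1 + 1 + 7) / 7 = 6.8571
deviations (xᵢ − x̄): 16.1429, 0.1429, 0.1429, -4.8571, -5.8571, -5.8571, 0.1429
Σ(xᵢ − x̄)² = 352.8571 ⇒ m₂ = 352.8571/7 = 50.40816
Σ(xᵢ − x̄)³ = 3690.2449 ⇒ m₃ = 3690.2449/7 = 527.17784
m₂^(3/2) = 50.40816^(1.5) = 357.89144
g1 = m₃ / m₂^(3/2) = 527.17784 / 357.89144 ≈ 1.473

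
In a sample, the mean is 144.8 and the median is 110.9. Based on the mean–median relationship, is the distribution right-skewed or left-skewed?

right-skewed

mean − median = 144.8 − 110.9 = 33.9
mean > median ⇒ the longer tail is on the right ⇒ right-skewed (positively skewed).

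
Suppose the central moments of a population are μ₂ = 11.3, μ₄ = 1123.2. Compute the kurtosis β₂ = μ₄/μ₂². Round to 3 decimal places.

μ₂² = 11.3² = 127.69000
μ₄/μ₂² = 1123.2 / 127.69000 = 8.79630
β₂ ≈ 8.796

8.796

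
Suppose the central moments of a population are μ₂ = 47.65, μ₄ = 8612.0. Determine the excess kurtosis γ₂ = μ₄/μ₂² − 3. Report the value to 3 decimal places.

0.793

μ₂² = 47.65² = 2270.52250
μ₄/μ₂² = 8612.0 / 2270.52250 = 3.79296
γ₂ = 3.79296 − 3 ≈ 0.793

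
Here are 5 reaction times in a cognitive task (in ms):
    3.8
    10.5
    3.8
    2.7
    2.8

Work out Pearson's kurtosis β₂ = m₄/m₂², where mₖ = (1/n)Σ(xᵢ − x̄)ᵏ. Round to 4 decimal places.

3.1230

x̄ = 4.7200
Σ(xᵢ − x̄)² = 42.8680 ⇒ m₂ = 8.57360
Σ(xᵢ − x̄)⁴ = 1147.7932 ⇒ m₄ = 229.55864
m₂² = 73.50662
β₂ = m₄/m₂² = 229.55864 / 73.50662 ≈ 3.1230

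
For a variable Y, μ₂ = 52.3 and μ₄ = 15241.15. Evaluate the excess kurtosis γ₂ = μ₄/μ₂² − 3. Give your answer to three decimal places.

2.572

μ₂² = 52.3² = 2735.29000
μ₄/μ₂² = 15241.15 / 2735.29000 = 5.57204
γ₂ = 5.57204 − 3 ≈ 2.572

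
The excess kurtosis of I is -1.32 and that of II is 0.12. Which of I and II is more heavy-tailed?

II

Higher excess kurtosis ⇒ heavier tails relative to the normal distribution.
-1.32 vs 0.12: the larger is 0.12, so II has heavier tails. (II is leptokurtic — heavier-than-normal tails; the other is platykurtic.)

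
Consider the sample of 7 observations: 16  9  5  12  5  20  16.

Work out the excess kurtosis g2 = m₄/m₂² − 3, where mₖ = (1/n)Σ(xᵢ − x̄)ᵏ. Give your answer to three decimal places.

-1.388

x̄ = 11.8571
Σ(xᵢ − x̄)² = 202.8571 ⇒ m₂ = 28.97959
Σ(xᵢ − x̄)⁴ = 9474.1341 ⇒ m₄ = 1353.44773
m₂² = 839.81674
g2 = m₄/m₂² − 3 = 1.61160 − 3 ≈ -1.388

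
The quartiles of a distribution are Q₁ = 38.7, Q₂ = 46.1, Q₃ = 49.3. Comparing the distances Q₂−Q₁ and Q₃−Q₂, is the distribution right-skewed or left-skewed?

Q₂ − Q₁ = 7.4;  Q₃ − Q₂ = 3.2
Q₂ − Q₁ > Q₃ − Q₂ ⇒ the lower half is more spread out ⇒ left-skewed.

left-skewed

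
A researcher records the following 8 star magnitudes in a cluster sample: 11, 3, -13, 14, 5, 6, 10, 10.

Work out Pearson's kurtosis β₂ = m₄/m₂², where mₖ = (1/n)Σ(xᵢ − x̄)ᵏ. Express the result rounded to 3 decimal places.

4.295

x̄ = 5.7500
Σ(xᵢ − x̄)² = 491.5000 ⇒ m₂ = 61.43750
Σ(xᵢ − x̄)⁴ = 129698.4063 ⇒ m₄ = 16212.30078
m₂² = 3774.56641
β₂ = m₄/m₂² = 16212.30078 / 3774.56641 ≈ 4.295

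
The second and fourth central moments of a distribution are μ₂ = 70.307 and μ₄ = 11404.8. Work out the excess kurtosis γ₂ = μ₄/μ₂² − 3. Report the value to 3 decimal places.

μ₂² = 70.307² = 4943.07425
μ₄/μ₂² = 11404.8 / 4943.07425 = 2.30723
γ₂ = 2.30723 − 3 ≈ -0.693

-0.693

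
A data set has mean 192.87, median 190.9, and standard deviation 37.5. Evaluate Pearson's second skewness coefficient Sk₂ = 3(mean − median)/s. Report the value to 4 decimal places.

0.1576

Sk₂ = 3(192.87 − 190.9) / 37.5 = 3 × 1.9700 / 37.5
    = 5.9100 / 37.5 ≈ 0.1576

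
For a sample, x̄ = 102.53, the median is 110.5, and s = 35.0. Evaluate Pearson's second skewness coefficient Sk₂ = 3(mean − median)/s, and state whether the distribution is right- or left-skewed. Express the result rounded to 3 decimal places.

Sk₂ = 3(102.53 − 110.5) / 35.0 = 3 × -7.9700 / 35.0
    = -23.9100 / 35.0 ≈ -0.683
Sk₂ < 0 ⇒ mean < median ⇒ left-skewed (negative skew).

-0.683, left-skewed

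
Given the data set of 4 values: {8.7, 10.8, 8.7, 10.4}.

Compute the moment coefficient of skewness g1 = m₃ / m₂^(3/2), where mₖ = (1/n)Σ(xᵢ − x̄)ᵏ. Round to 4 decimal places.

0.0643

x̄ = (8.7 + 10.8 + 8.7 + 10.4) / 4 = 9.6500
deviations (xᵢ − x̄): -0.9500, 1.1500, -0.9500, 0.7500
Σ(xᵢ − x̄)² = 3.6900 ⇒ m₂ = 3.6900/4 = 0.92250
Σ(xᵢ − x̄)³ = 0.2280 ⇒ m₃ = 0.2280/4 = 0.05700
m₂^(3/2) = 0.92250^(1.5) = 0.88603
g1 = m₃ / m₂^(3/2) = 0.05700 / 0.88603 ≈ 0.0643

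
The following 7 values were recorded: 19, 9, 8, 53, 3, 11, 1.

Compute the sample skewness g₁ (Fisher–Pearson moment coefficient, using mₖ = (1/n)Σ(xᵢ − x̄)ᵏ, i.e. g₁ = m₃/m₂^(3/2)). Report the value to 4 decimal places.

x̄ = (19 + 9 + 8 + 53 + 3 + 11 + 1) / 7 = 14.8571
deviations (xᵢ − x̄): 4.1429, -5.8571, -6.8571, 38.1429, -11.8571, -3.8571, -13.8571
Σ(xᵢ − x̄)² = 1900.8571 ⇒ m₂ = 1900.8571/7 = 271.55102
Σ(xᵢ − x̄)³ = 50655.6735 ⇒ m₃ = 50655.6735/7 = 7236.52478
m₂^(3/2) = 271.55102^(1.5) = 4474.83636
g₁ = m₃ / m₂^(3/2) = 7236.52478 / 4474.83636 ≈ 1.6172

1.6172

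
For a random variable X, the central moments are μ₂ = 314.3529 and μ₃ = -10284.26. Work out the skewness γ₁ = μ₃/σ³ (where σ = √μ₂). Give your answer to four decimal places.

σ = √μ₂ = √314.3529 = 17.73000
σ³ = μ₂^(3/2) = 5573.47692
γ₁ = μ₃/σ³ = -10284.26 / 5573.47692 ≈ -1.8452

-1.8452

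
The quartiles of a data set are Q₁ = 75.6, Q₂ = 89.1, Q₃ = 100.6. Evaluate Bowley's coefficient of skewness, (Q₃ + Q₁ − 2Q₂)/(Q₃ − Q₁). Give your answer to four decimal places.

-0.0800

numerator: Q₃ + Q₁ − 2Q₂ = 100.6 + 75.6 − 2×89.1 = -2.0000
denominator: Q₃ − Q₁ = 100.6 − 75.6 = 25.0000
Bowley skewness = -2.0000 / 25.0000 ≈ -0.0800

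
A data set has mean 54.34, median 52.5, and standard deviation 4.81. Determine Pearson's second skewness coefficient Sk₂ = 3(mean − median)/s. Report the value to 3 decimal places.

1.148

Sk₂ = 3(54.34 − 52.5) / 4.81 = 3 × 1.8400 / 4.81
    = 5.5200 / 4.81 ≈ 1.148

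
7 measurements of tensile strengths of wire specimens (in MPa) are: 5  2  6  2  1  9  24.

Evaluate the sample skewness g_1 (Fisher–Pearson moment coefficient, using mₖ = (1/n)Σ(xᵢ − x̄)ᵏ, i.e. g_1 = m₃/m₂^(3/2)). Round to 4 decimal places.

x̄ = (5 + 2 + 6 + 2 + 1 + 9 + 24) / 7 = 7.0000
deviations (xᵢ − x̄): -2.0000, -5.0000, -1.0000, -5.0000, -6.0000, 2.0000, 17.0000
Σ(xᵢ − x̄)² = 384.0000 ⇒ m₂ = 384.0000/7 = 54.85714
Σ(xᵢ − x̄)³ = 4446.0000 ⇒ m₃ = 4446.0000/7 = 635.14286
m₂^(3/2) = 54.85714^(1.5) = 406.30276
g_1 = m₃ / m₂^(3/2) = 635.14286 / 406.30276 ≈ 1.5632

1.5632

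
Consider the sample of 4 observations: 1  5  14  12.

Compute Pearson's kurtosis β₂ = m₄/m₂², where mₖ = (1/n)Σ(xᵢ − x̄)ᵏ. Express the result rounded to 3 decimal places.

1.334

x̄ = 8.0000
Σ(xᵢ − x̄)² = 110.0000 ⇒ m₂ = 27.50000
Σ(xᵢ − x̄)⁴ = 4034.0000 ⇒ m₄ = 1008.50000
m₂² = 756.25000
β₂ = m₄/m₂² = 1008.50000 / 756.25000 ≈ 1.334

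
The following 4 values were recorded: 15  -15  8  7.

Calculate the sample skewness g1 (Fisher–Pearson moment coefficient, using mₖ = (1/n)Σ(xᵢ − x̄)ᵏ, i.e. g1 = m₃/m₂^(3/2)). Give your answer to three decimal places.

x̄ = (15 - 15 + 8 + 7) / 4 = 3.7500
deviations (xᵢ − x̄): 11.2500, -18.7500, 4.2500, 3.2500
Σ(xᵢ − x̄)² = 506.7500 ⇒ m₂ = 506.7500/4 = 126.68750
Σ(xᵢ − x̄)³ = -5056.8750 ⇒ m₃ = -5056.8750/4 = -1264.21875
m₂^(3/2) = 126.68750^(1.5) = 1425.93802
g1 = m₃ / m₂^(3/2) = -1264.21875 / 1425.93802 ≈ -0.887

-0.887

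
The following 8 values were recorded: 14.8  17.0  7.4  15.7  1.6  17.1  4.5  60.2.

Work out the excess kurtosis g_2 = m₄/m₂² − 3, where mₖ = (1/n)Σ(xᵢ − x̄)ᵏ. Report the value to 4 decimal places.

2.0198

x̄ = 17.2875
Σ(xᵢ − x̄)² = 2357.6888 ⇒ m₂ = 294.71109
Σ(xᵢ − x̄)⁴ = 3487963.4545 ⇒ m₄ = 435995.43181
m₂² = 86854.62878
g_2 = m₄/m₂² − 3 = 5.01983 − 3 ≈ 2.0198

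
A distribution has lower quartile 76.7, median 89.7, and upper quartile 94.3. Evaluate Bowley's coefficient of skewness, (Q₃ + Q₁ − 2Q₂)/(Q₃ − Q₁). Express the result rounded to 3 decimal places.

numerator: Q₃ + Q₁ − 2Q₂ = 94.3 + 76.7 − 2×89.7 = -8.4000
denominator: Q₃ − Q₁ = 94.3 − 76.7 = 17.6000
Bowley skewness = -8.4000 / 17.6000 ≈ -0.477

-0.477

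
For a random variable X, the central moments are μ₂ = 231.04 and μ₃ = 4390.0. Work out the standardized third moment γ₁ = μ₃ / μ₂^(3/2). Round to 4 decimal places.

1.2501

σ = √μ₂ = √231.04 = 15.20000
σ³ = μ₂^(3/2) = 3511.80800
γ₁ = μ₃/σ³ = 4390.0 / 3511.80800 ≈ 1.2501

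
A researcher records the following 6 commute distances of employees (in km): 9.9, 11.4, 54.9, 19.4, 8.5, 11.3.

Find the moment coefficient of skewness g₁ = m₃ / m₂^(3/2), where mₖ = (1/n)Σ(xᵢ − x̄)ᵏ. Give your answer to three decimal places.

1.622

x̄ = (9.9 + 11.4 + 54.9 + 19.4 + 8.5 + 11.3) / 6 = 19.2333
deviations (xᵢ − x̄): -9.3333, -7.8333, 35.6667, 0.1667, -10.7333, -7.9333
Σ(xᵢ − x̄)² = 1598.7533 ⇒ m₂ = 1598.7533/6 = 266.45889
Σ(xᵢ − x̄)³ = 42342.4344 ⇒ m₃ = 42342.4344/6 = 7057.07241
m₂^(3/2) = 266.45889^(1.5) = 4349.55993
g₁ = m₃ / m₂^(3/2) = 7057.07241 / 4349.55993 ≈ 1.622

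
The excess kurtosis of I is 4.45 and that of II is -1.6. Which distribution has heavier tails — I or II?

I

Higher excess kurtosis ⇒ heavier tails relative to the normal distribution.
4.45 vs -1.6: the larger is 4.45, so I has heavier tails. (I is leptokurtic — heavier-than-normal tails; the other is platykurtic.)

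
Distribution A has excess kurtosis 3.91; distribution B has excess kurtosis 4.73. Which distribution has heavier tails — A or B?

B

Higher excess kurtosis ⇒ heavier tails relative to the normal distribution.
3.91 vs 4.73: the larger is 4.73, so B has heavier tails.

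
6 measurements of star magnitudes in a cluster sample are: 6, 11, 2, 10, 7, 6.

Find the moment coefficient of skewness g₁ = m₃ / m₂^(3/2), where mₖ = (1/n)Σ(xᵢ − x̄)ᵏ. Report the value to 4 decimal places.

-0.2352

x̄ = (6 + 11 + 2 + 10 + 7 + 6) / 6 = 7.0000
deviations (xᵢ − x̄): -1.0000, 4.0000, -5.0000, 3.0000, 0.0000, -1.0000
Σ(xᵢ − x̄)² = 52.0000 ⇒ m₂ = 52.0000/6 = 8.66667
Σ(xᵢ − x̄)³ = -36.0000 ⇒ m₃ = -36.0000/6 = -6.00000
m₂^(3/2) = 8.66667^(1.5) = 25.51398
g₁ = m₃ / m₂^(3/2) = -6.00000 / 25.51398 ≈ -0.2352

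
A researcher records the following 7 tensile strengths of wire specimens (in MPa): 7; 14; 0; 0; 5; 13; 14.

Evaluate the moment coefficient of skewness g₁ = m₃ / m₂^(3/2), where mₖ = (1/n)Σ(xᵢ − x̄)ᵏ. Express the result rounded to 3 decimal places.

-0.144

x̄ = (7 + 14 + 0 + 0 + 5 + 13 + 14) / 7 = 7.5714
deviations (xᵢ − x̄): -0.5714, 6.4286, -7.5714, -7.5714, -2.5714, 5.4286, 6.4286
Σ(xᵢ − x̄)² = 233.7143 ⇒ m₂ = 233.7143/7 = 33.38776
Σ(xᵢ − x̄)³ = -193.9592 ⇒ m₃ = -193.9592/7 = -27.70845
m₂^(3/2) = 33.38776^(1.5) = 192.92159
g₁ = m₃ / m₂^(3/2) = -27.70845 / 192.92159 ≈ -0.144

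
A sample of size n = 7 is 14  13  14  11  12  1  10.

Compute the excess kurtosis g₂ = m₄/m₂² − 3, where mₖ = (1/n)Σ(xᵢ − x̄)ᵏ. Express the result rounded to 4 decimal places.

1.2128

x̄ = 10.7143
Σ(xᵢ − x̄)² = 123.4286 ⇒ m₂ = 17.63265
Σ(xᵢ − x̄)⁴ = 9168.5948 ⇒ m₄ = 1309.79925
m₂² = 310.91045
g₂ = m₄/m₂² − 3 = 4.21279 − 3 ≈ 1.2128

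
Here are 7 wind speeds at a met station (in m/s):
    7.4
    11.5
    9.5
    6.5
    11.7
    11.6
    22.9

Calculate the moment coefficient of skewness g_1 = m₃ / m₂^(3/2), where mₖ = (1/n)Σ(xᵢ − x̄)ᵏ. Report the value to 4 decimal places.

1.4015

x̄ = (7.4 + 11.5 + 9.5 + 6.5 + 11.7 + 11.6 + 22.9) / 7 = 11.5857
deviations (xᵢ − x̄): -4.1857, -0.0857, -2.0857, -5.0857, 0.1143, 0.0143, 11.3143
Σ(xᵢ − x̄)² = 175.7686 ⇒ m₂ = 175.7686/7 = 25.10980
Σ(xᵢ − x̄)³ = 1234.4300 ⇒ m₃ = 1234.4300/7 = 176.34714
m₂^(3/2) = 25.10980^(1.5) = 125.82437
g_1 = m₃ / m₂^(3/2) = 176.34714 / 125.82437 ≈ 1.4015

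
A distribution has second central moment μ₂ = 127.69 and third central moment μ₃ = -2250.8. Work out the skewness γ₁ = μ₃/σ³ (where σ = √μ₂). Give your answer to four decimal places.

σ = √μ₂ = √127.69 = 11.30000
σ³ = μ₂^(3/2) = 1442.89700
γ₁ = μ₃/σ³ = -2250.8 / 1442.89700 ≈ -1.5599

-1.5599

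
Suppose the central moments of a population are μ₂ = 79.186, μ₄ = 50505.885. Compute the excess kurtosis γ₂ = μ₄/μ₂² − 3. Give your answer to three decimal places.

μ₂² = 79.186² = 6270.42260
μ₄/μ₂² = 50505.885 / 6270.42260 = 8.05462
γ₂ = 8.05462 − 3 ≈ 5.055

5.055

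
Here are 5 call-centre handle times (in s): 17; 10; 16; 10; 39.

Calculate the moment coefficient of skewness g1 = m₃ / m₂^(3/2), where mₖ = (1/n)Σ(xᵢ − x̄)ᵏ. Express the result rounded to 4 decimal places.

x̄ = (17 + 10 + 16 + 10 + 39) / 5 = 18.4000
deviations (xᵢ − x̄): -1.4000, -8.4000, -2.4000, -8.4000, 20.6000
Σ(xᵢ − x̄)² = 573.2000 ⇒ m₂ = 573.2000/5 = 114.64000
Σ(xᵢ − x̄)³ = 7539.8400 ⇒ m₃ = 7539.8400/5 = 1507.96800
m₂^(3/2) = 114.64000^(1.5) = 1227.45129
g1 = m₃ / m₂^(3/2) = 1507.96800 / 1227.45129 ≈ 1.2285

1.2285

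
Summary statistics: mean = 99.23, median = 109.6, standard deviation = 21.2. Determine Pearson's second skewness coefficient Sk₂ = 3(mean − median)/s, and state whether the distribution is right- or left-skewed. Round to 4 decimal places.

-1.4675, left-skewed

Sk₂ = 3(99.23 − 109.6) / 21.2 = 3 × -10.3700 / 21.2
    = -31.1100 / 21.2 ≈ -1.4675
Sk₂ < 0 ⇒ mean < median ⇒ left-skewed (negative skew).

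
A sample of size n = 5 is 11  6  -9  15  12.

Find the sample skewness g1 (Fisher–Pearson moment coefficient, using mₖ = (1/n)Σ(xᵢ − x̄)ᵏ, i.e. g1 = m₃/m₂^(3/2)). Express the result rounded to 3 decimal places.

-1.103

x̄ = (11 + 6 - 9 + 15 + 12) / 5 = 7.0000
deviations (xᵢ − x̄): 4.0000, -1.0000, -16.0000, 8.0000, 5.0000
Σ(xᵢ − x̄)² = 362.0000 ⇒ m₂ = 362.0000/5 = 72.40000
Σ(xᵢ − x̄)³ = -3396.0000 ⇒ m₃ = -3396.0000/5 = -679.20000
m₂^(3/2) = 72.40000^(1.5) = 616.03849
g1 = m₃ / m₂^(3/2) = -679.20000 / 616.03849 ≈ -1.103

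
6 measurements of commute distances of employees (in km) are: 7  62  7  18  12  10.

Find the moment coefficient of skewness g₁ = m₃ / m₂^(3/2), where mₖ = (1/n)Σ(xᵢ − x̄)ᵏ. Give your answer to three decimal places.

1.650

x̄ = (7 + 62 + 7 + 18 + 12 + 10) / 6 = 19.3333
deviations (xᵢ − x̄): -12.3333, 42.6667, -12.3333, -1.3333, -7.3333, -9.3333
Σ(xᵢ − x̄)² = 2267.3333 ⇒ m₂ = 2267.3333/6 = 377.88889
Σ(xᵢ − x̄)³ = 72710.4444 ⇒ m₃ = 72710.4444/6 = 12118.40741
m₂^(3/2) = 377.88889^(1.5) = 7345.91982
g₁ = m₃ / m₂^(3/2) = 12118.40741 / 7345.91982 ≈ 1.650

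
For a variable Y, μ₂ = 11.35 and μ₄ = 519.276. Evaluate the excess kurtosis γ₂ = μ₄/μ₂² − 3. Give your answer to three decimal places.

μ₂² = 11.35² = 128.82250
μ₄/μ₂² = 519.276 / 128.82250 = 4.03094
γ₂ = 4.03094 − 3 ≈ 1.031

1.031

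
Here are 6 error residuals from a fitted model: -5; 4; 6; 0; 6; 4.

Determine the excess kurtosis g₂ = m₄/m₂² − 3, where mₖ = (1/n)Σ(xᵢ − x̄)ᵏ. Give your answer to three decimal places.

-0.482

x̄ = 2.5000
Σ(xᵢ − x̄)² = 91.5000 ⇒ m₂ = 15.25000
Σ(xᵢ − x̄)⁴ = 3513.3750 ⇒ m₄ = 585.56250
m₂² = 232.56250
g₂ = m₄/m₂² − 3 = 2.51787 − 3 ≈ -0.482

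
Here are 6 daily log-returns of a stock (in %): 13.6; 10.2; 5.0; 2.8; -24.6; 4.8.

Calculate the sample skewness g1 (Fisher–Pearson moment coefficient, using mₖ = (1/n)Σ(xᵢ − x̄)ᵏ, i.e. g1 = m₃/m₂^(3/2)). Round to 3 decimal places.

-1.438

x̄ = (13.6 + 10.2 + 5.0 + 2.8 - 24.6 + 4.8) / 6 = 1.9667
deviations (xᵢ − x̄): 11.6333, 8.2333, 3.0333, 0.8333, -26.5667, 2.8333
Σ(xᵢ − x̄)² = 926.8333 ⇒ m₂ = 926.8333/6 = 154.47222
Σ(xᵢ − x̄)³ = -16566.6844 ⇒ m₃ = -16566.6844/6 = -2761.11407
m₂^(3/2) = 154.47222^(1.5) = 1919.88666
g1 = m₃ / m₂^(3/2) = -2761.11407 / 1919.88666 ≈ -1.438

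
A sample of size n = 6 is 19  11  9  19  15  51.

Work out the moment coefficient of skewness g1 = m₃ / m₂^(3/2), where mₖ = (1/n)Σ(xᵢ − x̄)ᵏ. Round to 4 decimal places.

x̄ = (19 + 11 + 9 + 19 + 15 + 51) / 6 = 20.6667
deviations (xᵢ − x̄): -1.6667, -9.6667, -11.6667, -1.6667, -5.6667, 30.3333
Σ(xᵢ − x̄)² = 1187.3333 ⇒ m₂ = 1187.3333/6 = 197.88889
Σ(xᵢ − x̄)³ = 25227.5556 ⇒ m₃ = 25227.5556/6 = 4204.59259
m₂^(3/2) = 197.88889^(1.5) = 2783.76208
g1 = m₃ / m₂^(3/2) = 4204.59259 / 2783.76208 ≈ 1.5104

1.5104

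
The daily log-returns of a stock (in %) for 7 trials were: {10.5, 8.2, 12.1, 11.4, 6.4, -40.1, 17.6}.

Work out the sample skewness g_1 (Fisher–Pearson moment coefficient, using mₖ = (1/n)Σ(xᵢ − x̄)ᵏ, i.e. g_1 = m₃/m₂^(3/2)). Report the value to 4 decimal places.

-1.9015

x̄ = (10.5 + 8.2 + 12.1 + 11.4 + 6.4 - 40.1 + 17.6) / 7 = 3.7286
deviations (xᵢ − x̄): 6.7714, 4.4714, 8.3714, 7.6714, 2.6714, -43.8286, 13.8714
Σ(xᵢ − x̄)² = 2315.2743 ⇒ m₂ = 2315.2743/7 = 330.75347
Σ(xᵢ − x̄)³ = -80066.0282 ⇒ m₃ = -80066.0282/7 = -11438.00403
m₂^(3/2) = 330.75347^(1.5) = 6015.29059
g_1 = m₃ / m₂^(3/2) = -11438.00403 / 6015.29059 ≈ -1.9015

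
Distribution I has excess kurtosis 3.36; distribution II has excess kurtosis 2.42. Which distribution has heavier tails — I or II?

I

Higher excess kurtosis ⇒ heavier tails relative to the normal distribution.
3.36 vs 2.42: the larger is 3.36, so I has heavier tails.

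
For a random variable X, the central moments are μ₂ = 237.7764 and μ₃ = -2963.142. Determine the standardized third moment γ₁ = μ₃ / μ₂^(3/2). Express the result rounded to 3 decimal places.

σ = √μ₂ = √237.7764 = 15.42000
σ³ = μ₂^(3/2) = 3666.51209
γ₁ = μ₃/σ³ = -2963.142 / 3666.51209 ≈ -0.808

-0.808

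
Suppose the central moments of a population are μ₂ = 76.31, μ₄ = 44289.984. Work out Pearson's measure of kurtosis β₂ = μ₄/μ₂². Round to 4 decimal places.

μ₂² = 76.31² = 5823.21610
μ₄/μ₂² = 44289.984 / 5823.21610 = 7.60576
β₂ ≈ 7.6058

7.6058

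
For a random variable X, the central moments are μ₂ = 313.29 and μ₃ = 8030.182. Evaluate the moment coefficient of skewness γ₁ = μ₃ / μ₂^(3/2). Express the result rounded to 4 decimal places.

σ = √μ₂ = √313.29 = 17.70000
σ³ = μ₂^(3/2) = 5545.23300
γ₁ = μ₃/σ³ = 8030.182 / 5545.23300 ≈ 1.4481

1.4481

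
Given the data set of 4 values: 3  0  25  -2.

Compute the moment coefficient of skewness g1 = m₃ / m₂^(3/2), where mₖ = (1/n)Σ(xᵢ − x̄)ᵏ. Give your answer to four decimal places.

1.0633

x̄ = (3 + 0 + 25 - 2) / 4 = 6.5000
deviations (xᵢ − x̄): -3.5000, -6.5000, 18.5000, -8.5000
Σ(xᵢ − x̄)² = 469.0000 ⇒ m₂ = 469.0000/4 = 117.25000
Σ(xᵢ − x̄)³ = 5400.0000 ⇒ m₃ = 5400.0000/4 = 1350.00000
m₂^(3/2) = 117.25000^(1.5) = 1269.60691
g1 = m₃ / m₂^(3/2) = 1350.00000 / 1269.60691 ≈ 1.0633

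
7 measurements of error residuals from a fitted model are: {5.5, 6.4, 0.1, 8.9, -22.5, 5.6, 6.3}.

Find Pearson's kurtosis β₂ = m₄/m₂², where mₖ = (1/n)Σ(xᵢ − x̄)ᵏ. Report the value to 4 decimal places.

4.6174

x̄ = 1.4714
Σ(xᵢ − x̄)² = 712.5743 ⇒ m₂ = 101.79633
Σ(xᵢ − x̄)⁴ = 334935.2748 ⇒ m₄ = 47847.89640
m₂² = 10362.49210
β₂ = m₄/m₂² = 47847.89640 / 10362.49210 ≈ 4.6174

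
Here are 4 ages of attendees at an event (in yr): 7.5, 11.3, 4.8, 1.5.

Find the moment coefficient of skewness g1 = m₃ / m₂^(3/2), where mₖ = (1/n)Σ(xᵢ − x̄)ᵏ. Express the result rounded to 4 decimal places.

x̄ = (7.5 + 11.3 + 4.8 + 1.5) / 4 = 6.2750
deviations (xᵢ − x̄): 1.2250, 5.0250, -1.4750, -4.7750
Σ(xᵢ − x̄)² = 51.7275 ⇒ m₂ = 51.7275/4 = 12.93188
Σ(xᵢ − x̄)³ = 16.6406 ⇒ m₃ = 16.6406/4 = 4.16016
m₂^(3/2) = 12.93188^(1.5) = 46.50421
g1 = m₃ / m₂^(3/2) = 4.16016 / 46.50421 ≈ 0.0895

0.0895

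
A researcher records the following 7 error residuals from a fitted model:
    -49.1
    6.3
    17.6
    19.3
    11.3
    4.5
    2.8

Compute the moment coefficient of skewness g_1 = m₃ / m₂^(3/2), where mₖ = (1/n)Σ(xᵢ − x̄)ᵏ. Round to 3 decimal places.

-1.726

x̄ = (-49.1 + 6.3 + 17.6 + 19.3 + 11.3 + 4.5 + 2.8) / 7 = 1.8143
deviations (xᵢ − x̄): -50.9143, 4.4857, 15.7857, 17.4857, 9.4857, 2.6857, 0.9857
Σ(xᵢ − x̄)² = 3265.4886 ⇒ m₂ = 3265.4886/7 = 466.49837
Σ(xᵢ − x̄)³ = -121739.3085 ⇒ m₃ = -121739.3085/7 = -17391.32979
m₂^(3/2) = 466.49837^(1.5) = 10075.69917
g_1 = m₃ / m₂^(3/2) = -17391.32979 / 10075.69917 ≈ -1.726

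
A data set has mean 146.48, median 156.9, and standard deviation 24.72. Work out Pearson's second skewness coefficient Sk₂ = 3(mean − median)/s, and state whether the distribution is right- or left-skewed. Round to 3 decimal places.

-1.265, left-skewed

Sk₂ = 3(146.48 − 156.9) / 24.72 = 3 × -10.4200 / 24.72
    = -31.2600 / 24.72 ≈ -1.265
Sk₂ < 0 ⇒ mean < median ⇒ left-skewed (negative skew).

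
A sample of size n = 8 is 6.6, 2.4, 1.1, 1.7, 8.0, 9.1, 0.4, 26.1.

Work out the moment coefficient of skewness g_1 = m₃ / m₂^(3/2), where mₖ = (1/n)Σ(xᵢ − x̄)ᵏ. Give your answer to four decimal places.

x̄ = (6.6 + 2.4 + 1.1 + 1.7 + 8.0 + 9.1 + 0.4 + 26.1) / 8 = 6.9250
deviations (xᵢ − x̄): -0.3250, -4.5250, -5.8250, -5.2250, 1.0750, 2.1750, -6.5250, 19.1750
Σ(xᵢ − x̄)² = 497.9550 ⇒ m₂ = 497.9550/8 = 62.24438
Σ(xᵢ − x̄)³ = 6351.0233 ⇒ m₃ = 6351.0233/8 = 793.87791
m₂^(3/2) = 62.24438^(1.5) = 491.07765
g_1 = m₃ / m₂^(3/2) = 793.87791 / 491.07765 ≈ 1.6166

1.6166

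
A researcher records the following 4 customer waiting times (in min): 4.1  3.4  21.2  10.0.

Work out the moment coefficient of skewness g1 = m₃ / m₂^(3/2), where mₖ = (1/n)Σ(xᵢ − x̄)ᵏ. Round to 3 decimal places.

0.766

x̄ = (4.1 + 3.4 + 21.2 + 10.0) / 4 = 9.6750
deviations (xᵢ − x̄): -5.5750, -6.2750, 11.5250, 0.3250
Σ(xᵢ − x̄)² = 203.3875 ⇒ m₂ = 203.3875/4 = 50.84688
Σ(xᵢ − x̄)³ = 1110.4931 ⇒ m₃ = 1110.4931/4 = 277.62328
m₂^(3/2) = 50.84688^(1.5) = 362.57378
g1 = m₃ / m₂^(3/2) = 277.62328 / 362.57378 ≈ 0.766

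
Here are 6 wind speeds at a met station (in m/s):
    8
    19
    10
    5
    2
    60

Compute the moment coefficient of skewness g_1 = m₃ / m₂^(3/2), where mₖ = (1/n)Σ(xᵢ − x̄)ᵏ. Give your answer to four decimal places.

1.5251

x̄ = (8 + 19 + 10 + 5 + 2 + 60) / 6 = 17.3333
deviations (xᵢ − x̄): -9.3333, 1.6667, -7.3333, -12.3333, -15.3333, 42.6667
Σ(xᵢ − x̄)² = 2351.3333 ⇒ m₂ = 2351.3333/6 = 391.88889
Σ(xᵢ − x̄)³ = 70988.4444 ⇒ m₃ = 70988.4444/6 = 11831.40741
m₂^(3/2) = 391.88889^(1.5) = 7757.90443
g_1 = m₃ / m₂^(3/2) = 11831.40741 / 7757.90443 ≈ 1.5251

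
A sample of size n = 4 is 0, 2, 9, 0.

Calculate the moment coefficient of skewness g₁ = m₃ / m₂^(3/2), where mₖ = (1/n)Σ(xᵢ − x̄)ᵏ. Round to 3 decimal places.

0.998

x̄ = (0 + 2 + 9 + 0) / 4 = 2.7500
deviations (xᵢ − x̄): -2.7500, -0.7500, 6.2500, -2.7500
Σ(xᵢ − x̄)² = 54.7500 ⇒ m₂ = 54.7500/4 = 13.68750
Σ(xᵢ − x̄)³ = 202.1250 ⇒ m₃ = 202.1250/4 = 50.53125
m₂^(3/2) = 13.68750^(1.5) = 50.63913
g₁ = m₃ / m₂^(3/2) = 50.53125 / 50.63913 ≈ 0.998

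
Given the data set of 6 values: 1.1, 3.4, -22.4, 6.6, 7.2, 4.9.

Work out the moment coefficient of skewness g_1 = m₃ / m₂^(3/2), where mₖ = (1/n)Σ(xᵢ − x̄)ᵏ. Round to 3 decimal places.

-1.638

x̄ = (1.1 + 3.4 - 22.4 + 6.6 + 7.2 + 4.9) / 6 = 0.1333
deviations (xᵢ − x̄): 0.9667, 3.2667, -22.5333, 6.4667, 7.0667, 4.7667
Σ(xᵢ − x̄)² = 633.8333 ⇒ m₂ = 633.8333/6 = 105.63889
Σ(xᵢ − x̄)³ = -10673.9436 ⇒ m₃ = -10673.9436/6 = -1778.99059
m₂^(3/2) = 105.63889^(1.5) = 1085.76475
g_1 = m₃ / m₂^(3/2) = -1778.99059 / 1085.76475 ≈ -1.638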